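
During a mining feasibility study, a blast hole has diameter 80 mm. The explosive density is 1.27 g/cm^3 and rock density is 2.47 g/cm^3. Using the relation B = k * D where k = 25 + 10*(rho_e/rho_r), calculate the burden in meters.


First, compute k:
rho_e / rho_r = 1.27 / 2.47 = 0.5141700405
k = 25 + 10 * 0.5141700405 = 30.1417004
Then, compute burden:
B = k * D / 1000 = 30.1417004 * 80 / 1000
= 2411.336032 / 1000
= 2.4113 m

2.4113 m


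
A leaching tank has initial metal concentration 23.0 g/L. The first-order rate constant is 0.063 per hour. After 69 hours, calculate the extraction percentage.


Compute the exponent:
-k * t = -0.063 * 69 = -4.347
Remaining concentration:
C = 23.0 * exp(-4.347)
= 23.0 * 0.01294559116
= 0.2977485966 g/L
Extracted = 23.0 - 0.2977485966 = 22.7022514 g/L
Extraction % = 22.7022514 / 23.0 * 100
= 98.7054%

98.7054%


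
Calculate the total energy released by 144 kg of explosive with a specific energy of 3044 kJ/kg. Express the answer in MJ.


Energy = mass * specific_energy / 1000
= 144 * 3044 / 1000
= 438336 / 1000
= 438.336 MJ

438.336 MJ


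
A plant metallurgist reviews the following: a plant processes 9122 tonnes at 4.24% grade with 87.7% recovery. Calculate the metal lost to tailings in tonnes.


47.5731 tonnes

Total metal in feed:
= 9122 * 4.24 / 100 = 386.7728 tonnes
Metal recovered:
= 386.7728 * 87.7 / 100 = 339.1997456 tonnes
Metal lost to tailings:
= 386.7728 - 339.1997456
= 47.5731 tonnes


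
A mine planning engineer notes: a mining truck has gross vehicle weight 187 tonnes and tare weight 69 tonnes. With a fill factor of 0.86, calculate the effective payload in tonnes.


101.48 tonnes

Maximum payload = gross - tare
= 187 - 69 = 118 tonnes
Effective payload = max payload * fill factor
= 118 * 0.86
= 101.48 tonnes


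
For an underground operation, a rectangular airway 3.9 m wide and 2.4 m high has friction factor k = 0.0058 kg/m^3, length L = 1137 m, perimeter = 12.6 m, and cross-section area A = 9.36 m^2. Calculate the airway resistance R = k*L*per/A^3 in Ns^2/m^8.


0.1013 Ns^2/m^8

Compute the numerator:
k * L * per = 0.0058 * 1137 * 12.6
= 83.09196
Compute the denominator:
A^3 = 9.36^3 = 820.025856
Resistance:
R = 83.09196 / 820.025856
= 0.1013 Ns^2/m^8


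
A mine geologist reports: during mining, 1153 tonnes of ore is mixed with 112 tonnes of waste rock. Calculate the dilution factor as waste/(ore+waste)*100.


8.8538%

Total material = ore + waste
= 1153 + 112 = 1265 tonnes
Dilution = waste / total * 100
= 112 / 1265 * 100
= 0.08853754941 * 100
= 8.8538%


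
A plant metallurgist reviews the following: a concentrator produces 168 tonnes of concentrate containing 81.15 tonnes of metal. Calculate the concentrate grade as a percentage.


Grade = (metal in concentrate / concentrate mass) * 100
= (81.15 / 168) * 100
= 0.4830357143 * 100
= 48.3036%

48.3036%


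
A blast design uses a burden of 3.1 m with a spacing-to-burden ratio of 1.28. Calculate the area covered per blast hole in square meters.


12.3008 m^2

First, find the spacing:
Spacing = burden * ratio = 3.1 * 1.28
= 3.968 m
Then, calculate the area:
Area = burden * spacing = 3.1 * 3.968
= 12.3008 m^2


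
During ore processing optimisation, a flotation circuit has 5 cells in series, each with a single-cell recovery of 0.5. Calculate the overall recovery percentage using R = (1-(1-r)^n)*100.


Complement of single-cell recovery:
1 - r = 1 - 0.5 = 0.5
Raise to power n:
(1 - r)^5 = 0.5^5 = 0.03125
Overall recovery:
R = (1 - 0.03125) * 100
= 96.875%

96.875%


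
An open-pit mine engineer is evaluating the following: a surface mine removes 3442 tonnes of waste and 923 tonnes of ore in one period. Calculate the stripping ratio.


Stripping ratio = waste tonnage / ore tonnage
= 3442 / 923
= 3.7291

3.7291


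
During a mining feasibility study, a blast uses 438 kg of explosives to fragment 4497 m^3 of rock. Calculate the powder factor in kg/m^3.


Powder factor = explosive mass / rock volume
= 438 / 4497
= 0.0974 kg/m^3

0.0974 kg/m^3


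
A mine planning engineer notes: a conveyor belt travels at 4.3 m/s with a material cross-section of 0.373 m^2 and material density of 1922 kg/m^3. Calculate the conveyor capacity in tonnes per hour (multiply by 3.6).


11097.7049 t/h

Volumetric flow = speed * area
= 4.3 * 0.373 = 1.6039 m^3/s
Mass flow = volumetric * density
= 1.6039 * 1922 = 3082.6958 kg/s
Convert to t/h: multiply by 3.6
Capacity = 3082.6958 * 3.6
= 11097.7049 t/h


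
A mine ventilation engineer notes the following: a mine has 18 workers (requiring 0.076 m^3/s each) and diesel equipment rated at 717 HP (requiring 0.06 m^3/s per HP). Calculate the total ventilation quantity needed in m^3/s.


44.388 m^3/s

Airflow for workers:
Q_people = 18 * 0.076 = 1.368 m^3/s
Airflow for diesel equipment:
Q_diesel = 717 * 0.06 = 43.02 m^3/s
Total ventilation:
Q_total = 1.368 + 43.02
= 44.388 m^3/s


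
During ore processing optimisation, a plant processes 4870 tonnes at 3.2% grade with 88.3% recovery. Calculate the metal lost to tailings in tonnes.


Total metal in feed:
= 4870 * 3.2 / 100 = 155.84 tonnes
Metal recovered:
= 155.84 * 88.3 / 100 = 137.60672 tonnes
Metal lost to tailings:
= 155.84 - 137.60672
= 18.2333 tonnes

18.2333 tonnes


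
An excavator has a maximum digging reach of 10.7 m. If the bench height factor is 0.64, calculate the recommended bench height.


Bench height = reach * factor
= 10.7 * 0.64
= 6.848 m

6.848 m


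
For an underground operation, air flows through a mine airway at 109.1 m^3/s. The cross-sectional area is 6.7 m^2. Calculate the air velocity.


16.2836 m/s

Velocity = flow rate / cross-sectional area
= 109.1 / 6.7
= 16.2836 m/s


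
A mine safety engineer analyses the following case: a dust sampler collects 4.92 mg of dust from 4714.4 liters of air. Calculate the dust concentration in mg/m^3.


Convert liters to m^3: 1 m^3 = 1000 L
Concentration = mass / volume * 1000
= 4.92 / 4714.4 * 1000
= 0.001043611064 * 1000
= 1.0436 mg/m^3

1.0436 mg/m^3


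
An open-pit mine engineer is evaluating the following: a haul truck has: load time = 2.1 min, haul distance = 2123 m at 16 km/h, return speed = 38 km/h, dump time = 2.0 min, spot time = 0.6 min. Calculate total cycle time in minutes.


16.0134 min

Convert haul speed to m/min: 16 * 1000/60 = 266.6666667 m/min
Haul time = 2123 / 266.6666667 = 7.96125 min
Convert return speed to m/min: 38 * 1000/60 = 633.3333333 m/min
Return time = 2123 / 633.3333333 = 3.352105263 min
Total cycle time:
= 2.1 + 7.96125 + 2.0 + 3.352105263 + 0.6
= 16.0134 min


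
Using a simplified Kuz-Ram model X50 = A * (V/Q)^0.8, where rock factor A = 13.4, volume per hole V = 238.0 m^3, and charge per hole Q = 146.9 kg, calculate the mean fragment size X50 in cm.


Compute V/Q:
V/Q = 238.0 / 146.9 = 1.620149762
Raise to the power 0.8:
(V/Q)^0.8 = 1.620149762^0.8 = 1.47110655
Multiply by A:
X50 = 13.4 * 1.47110655
= 19.7128 cm

19.7128 cm


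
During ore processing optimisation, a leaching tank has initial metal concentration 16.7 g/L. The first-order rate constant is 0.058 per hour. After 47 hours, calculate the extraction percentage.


Compute the exponent:
-k * t = -0.058 * 47 = -2.726
Remaining concentration:
C = 16.7 * exp(-2.726)
= 16.7 * 0.06548068928
= 1.093527511 g/L
Extracted = 16.7 - 1.093527511 = 15.60647249 g/L
Extraction % = 15.60647249 / 16.7 * 100
= 93.4519%

93.4519%


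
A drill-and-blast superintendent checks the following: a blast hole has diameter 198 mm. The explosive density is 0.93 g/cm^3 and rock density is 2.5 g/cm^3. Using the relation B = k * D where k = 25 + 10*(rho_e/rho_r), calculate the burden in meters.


5.6866 m

First, compute k:
rho_e / rho_r = 0.93 / 2.5 = 0.372
k = 25 + 10 * 0.372 = 28.72
Then, compute burden:
B = k * D / 1000 = 28.72 * 198 / 1000
= 5686.56 / 1000
= 5.6866 m


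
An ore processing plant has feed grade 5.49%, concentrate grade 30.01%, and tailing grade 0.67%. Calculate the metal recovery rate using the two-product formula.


89.8009%

Using the two-product formula:
R = 100 * c * (f - t) / (f * (c - t))
Numerator = 100 * 30.01 * (5.49 - 0.67)
= 100 * 30.01 * 4.82
= 14464.82
Denominator = 5.49 * (30.01 - 0.67)
= 5.49 * 29.34
= 161.0766
R = 14464.82 / 161.0766
= 89.8009%


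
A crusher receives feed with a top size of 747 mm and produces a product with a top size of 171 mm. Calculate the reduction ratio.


4.3684

Reduction ratio = feed size / product size
= 747 / 171
= 4.3684


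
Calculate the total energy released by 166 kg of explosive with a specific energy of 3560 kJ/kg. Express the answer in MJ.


590.96 MJ

Energy = mass * specific_energy / 1000
= 166 * 3560 / 1000
= 590960 / 1000
= 590.96 MJ


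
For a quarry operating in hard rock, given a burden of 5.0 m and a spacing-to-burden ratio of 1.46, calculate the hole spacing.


Spacing = burden * ratio
= 5.0 * 1.46
= 7.3 m

7.3 m


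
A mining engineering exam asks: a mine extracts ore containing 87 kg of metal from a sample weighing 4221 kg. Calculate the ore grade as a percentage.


2.0611%

Ore grade = (metal mass / ore mass) * 100
= (87 / 4221) * 100
= 0.02061122957 * 100
= 2.0611%


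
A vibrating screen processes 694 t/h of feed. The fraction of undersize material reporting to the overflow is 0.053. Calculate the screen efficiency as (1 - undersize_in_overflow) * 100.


Screen efficiency = (1 - fraction of undersize in overflow) * 100
= (1 - 0.053) * 100
= 0.947 * 100
= 94.7%

94.7%


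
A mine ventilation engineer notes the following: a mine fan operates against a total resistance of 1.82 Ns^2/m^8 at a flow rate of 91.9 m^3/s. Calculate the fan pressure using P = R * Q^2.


Compute Q^2:
Q^2 = 91.9^2 = 8445.61
Compute pressure:
P = R * Q^2 = 1.82 * 8445.61
= 15371.0102 Pa

15371.0102 Pa


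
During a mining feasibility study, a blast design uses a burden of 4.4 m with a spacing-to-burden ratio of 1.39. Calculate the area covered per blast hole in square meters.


First, find the spacing:
Spacing = burden * ratio = 4.4 * 1.39
= 6.116 m
Then, calculate the area:
Area = burden * spacing = 4.4 * 6.116
= 26.9104 m^2

26.9104 m^2


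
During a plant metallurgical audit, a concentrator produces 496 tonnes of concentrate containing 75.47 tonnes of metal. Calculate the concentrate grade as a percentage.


Grade = (metal in concentrate / concentrate mass) * 100
= (75.47 / 496) * 100
= 0.1521572581 * 100
= 15.2157%

15.2157%


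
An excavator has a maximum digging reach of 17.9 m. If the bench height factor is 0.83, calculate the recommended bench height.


14.857 m

Bench height = reach * factor
= 17.9 * 0.83
= 14.857 m


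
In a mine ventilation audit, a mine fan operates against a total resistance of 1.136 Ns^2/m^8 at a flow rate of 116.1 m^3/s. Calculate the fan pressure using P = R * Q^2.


15312.3826 Pa

Compute Q^2:
Q^2 = 116.1^2 = 13479.21
Compute pressure:
P = R * Q^2 = 1.136 * 13479.21
= 15312.3826 Pa


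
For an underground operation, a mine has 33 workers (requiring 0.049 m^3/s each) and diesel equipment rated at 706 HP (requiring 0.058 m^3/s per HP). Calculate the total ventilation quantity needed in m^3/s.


Airflow for workers:
Q_people = 33 * 0.049 = 1.617 m^3/s
Airflow for diesel equipment:
Q_diesel = 706 * 0.058 = 40.948 m^3/s
Total ventilation:
Q_total = 1.617 + 40.948
= 42.565 m^3/s

42.565 m^3/s


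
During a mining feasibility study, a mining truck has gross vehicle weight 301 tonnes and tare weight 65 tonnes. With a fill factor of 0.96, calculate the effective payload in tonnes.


226.56 tonnes

Maximum payload = gross - tare
= 301 - 65 = 236 tonnes
Effective payload = max payload * fill factor
= 236 * 0.96
= 226.56 tonnes


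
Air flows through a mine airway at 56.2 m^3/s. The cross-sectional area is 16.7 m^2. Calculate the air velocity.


3.3653 m/s

Velocity = flow rate / cross-sectional area
= 56.2 / 16.7
= 3.3653 m/s


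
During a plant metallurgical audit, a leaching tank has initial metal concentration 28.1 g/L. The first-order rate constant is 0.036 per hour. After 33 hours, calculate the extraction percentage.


69.517%

Compute the exponent:
-k * t = -0.036 * 33 = -1.188
Remaining concentration:
C = 28.1 * exp(-1.188)
= 28.1 * 0.3048303154
= 8.565731864 g/L
Extracted = 28.1 - 8.565731864 = 19.53426814 g/L
Extraction % = 19.53426814 / 28.1 * 100
= 69.517%


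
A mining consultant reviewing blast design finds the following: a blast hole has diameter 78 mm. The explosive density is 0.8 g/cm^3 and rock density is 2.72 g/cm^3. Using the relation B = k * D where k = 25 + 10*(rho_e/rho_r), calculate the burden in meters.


2.1794 m

First, compute k:
rho_e / rho_r = 0.8 / 2.72 = 0.2941176471
k = 25 + 10 * 0.2941176471 = 27.94117647
Then, compute burden:
B = k * D / 1000 = 27.94117647 * 78 / 1000
= 2179.411765 / 1000
= 2.1794 m


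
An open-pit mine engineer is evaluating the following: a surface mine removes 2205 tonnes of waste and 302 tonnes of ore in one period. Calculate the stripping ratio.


7.3013

Stripping ratio = waste tonnage / ore tonnage
= 2205 / 302
= 7.3013


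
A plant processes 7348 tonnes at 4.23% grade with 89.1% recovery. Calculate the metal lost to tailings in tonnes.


33.8794 tonnes

Total metal in feed:
= 7348 * 4.23 / 100 = 310.8204 tonnes
Metal recovered:
= 310.8204 * 89.1 / 100 = 276.9409764 tonnes
Metal lost to tailings:
= 310.8204 - 276.9409764
= 33.8794 tonnes


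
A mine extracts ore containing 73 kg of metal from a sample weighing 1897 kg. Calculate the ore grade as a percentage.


3.8482%

Ore grade = (metal mass / ore mass) * 100
= (73 / 1897) * 100
= 0.03848181339 * 100
= 3.8482%


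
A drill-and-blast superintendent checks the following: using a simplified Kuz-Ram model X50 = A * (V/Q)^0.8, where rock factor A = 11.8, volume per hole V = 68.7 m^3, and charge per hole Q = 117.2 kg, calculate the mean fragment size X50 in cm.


7.6967 cm

Compute V/Q:
V/Q = 68.7 / 117.2 = 0.5861774744
Raise to the power 0.8:
(V/Q)^0.8 = 0.5861774744^0.8 = 0.6522638361
Multiply by A:
X50 = 11.8 * 0.6522638361
= 7.6967 cm


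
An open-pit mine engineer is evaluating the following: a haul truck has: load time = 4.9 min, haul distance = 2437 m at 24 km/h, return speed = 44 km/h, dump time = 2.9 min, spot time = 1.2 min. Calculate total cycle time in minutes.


Convert haul speed to m/min: 24 * 1000/60 = 400 m/min
Haul time = 2437 / 400 = 6.0925 min
Convert return speed to m/min: 44 * 1000/60 = 733.3333333 m/min
Return time = 2437 / 733.3333333 = 3.323181818 min
Total cycle time:
= 4.9 + 6.0925 + 2.9 + 3.323181818 + 1.2
= 18.4157 min

18.4157 min


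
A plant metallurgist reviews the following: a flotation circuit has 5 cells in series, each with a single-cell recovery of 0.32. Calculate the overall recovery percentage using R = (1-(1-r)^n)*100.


85.4607%

Complement of single-cell recovery:
1 - r = 1 - 0.32 = 0.68
Raise to power n:
(1 - r)^5 = 0.68^5 = 0.1453933568
Overall recovery:
R = (1 - 0.1453933568) * 100
= 85.4607%


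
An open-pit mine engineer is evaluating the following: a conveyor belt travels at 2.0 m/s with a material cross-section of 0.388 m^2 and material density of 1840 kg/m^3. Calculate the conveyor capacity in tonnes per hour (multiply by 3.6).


Volumetric flow = speed * area
= 2.0 * 0.388 = 0.776 m^3/s
Mass flow = volumetric * density
= 0.776 * 1840 = 1427.84 kg/s
Convert to t/h: multiply by 3.6
Capacity = 1427.84 * 3.6
= 5140.224 t/h

5140.224 t/h


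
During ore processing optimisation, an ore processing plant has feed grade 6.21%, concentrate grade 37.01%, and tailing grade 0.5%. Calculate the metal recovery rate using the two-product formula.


93.2077%

Using the two-product formula:
R = 100 * c * (f - t) / (f * (c - t))
Numerator = 100 * 37.01 * (6.21 - 0.5)
= 100 * 37.01 * 5.71
= 21132.71
Denominator = 6.21 * (37.01 - 0.5)
= 6.21 * 36.51
= 226.7271
R = 21132.71 / 226.7271
= 93.2077%


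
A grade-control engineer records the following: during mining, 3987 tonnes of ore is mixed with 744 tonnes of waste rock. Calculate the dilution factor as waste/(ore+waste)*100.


15.7261%

Total material = ore + waste
= 3987 + 744 = 4731 tonnes
Dilution = waste / total * 100
= 744 / 4731 * 100
= 0.1572606214 * 100
= 15.7261%


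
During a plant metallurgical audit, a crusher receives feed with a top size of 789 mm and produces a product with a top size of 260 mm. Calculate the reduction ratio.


3.0346

Reduction ratio = feed size / product size
= 789 / 260
= 3.0346


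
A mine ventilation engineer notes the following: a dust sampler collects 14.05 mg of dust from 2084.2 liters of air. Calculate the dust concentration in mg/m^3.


Convert liters to m^3: 1 m^3 = 1000 L
Concentration = mass / volume * 1000
= 14.05 / 2084.2 * 1000
= 0.006741195663 * 1000
= 6.7412 mg/m^3

6.7412 mg/m^3


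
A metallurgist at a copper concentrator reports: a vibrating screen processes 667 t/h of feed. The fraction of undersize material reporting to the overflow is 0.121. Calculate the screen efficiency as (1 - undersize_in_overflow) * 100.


87.9%

Screen efficiency = (1 - fraction of undersize in overflow) * 100
= (1 - 0.121) * 100
= 0.879 * 100
= 87.9%


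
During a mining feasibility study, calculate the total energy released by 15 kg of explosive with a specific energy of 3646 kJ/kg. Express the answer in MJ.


54.69 MJ

Energy = mass * specific_energy / 1000
= 15 * 3646 / 1000
= 54690 / 1000
= 54.69 MJ


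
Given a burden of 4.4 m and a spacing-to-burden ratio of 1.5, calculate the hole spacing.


6.6 m

Spacing = burden * ratio
= 4.4 * 1.5
= 6.6 m


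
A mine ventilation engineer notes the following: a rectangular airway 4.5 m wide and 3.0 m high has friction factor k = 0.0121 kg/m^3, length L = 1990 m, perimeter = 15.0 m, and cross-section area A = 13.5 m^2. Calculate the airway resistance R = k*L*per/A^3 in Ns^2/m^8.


0.1468 Ns^2/m^8

Compute the numerator:
k * L * per = 0.0121 * 1990 * 15.0
= 361.185
Compute the denominator:
A^3 = 13.5^3 = 2460.375
Resistance:
R = 361.185 / 2460.375
= 0.1468 Ns^2/m^8


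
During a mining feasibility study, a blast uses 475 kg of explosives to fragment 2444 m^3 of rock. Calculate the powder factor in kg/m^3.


0.1944 kg/m^3

Powder factor = explosive mass / rock volume
= 475 / 2444
= 0.1944 kg/m^3


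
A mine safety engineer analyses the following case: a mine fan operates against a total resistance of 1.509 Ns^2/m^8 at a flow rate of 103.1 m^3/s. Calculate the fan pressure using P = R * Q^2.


Compute Q^2:
Q^2 = 103.1^2 = 10629.61
Compute pressure:
P = R * Q^2 = 1.509 * 10629.61
= 16040.0815 Pa

16040.0815 Pa


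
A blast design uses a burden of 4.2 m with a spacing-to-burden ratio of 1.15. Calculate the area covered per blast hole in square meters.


20.286 m^2

First, find the spacing:
Spacing = burden * ratio = 4.2 * 1.15
= 4.83 m
Then, calculate the area:
Area = burden * spacing = 4.2 * 4.83
= 20.286 m^2


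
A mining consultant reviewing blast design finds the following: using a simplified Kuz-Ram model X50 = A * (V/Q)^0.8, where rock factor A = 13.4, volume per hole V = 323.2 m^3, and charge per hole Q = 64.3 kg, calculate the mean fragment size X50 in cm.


48.7655 cm

Compute V/Q:
V/Q = 323.2 / 64.3 = 5.026438569
Raise to the power 0.8:
(V/Q)^0.8 = 5.026438569^0.8 = 3.639219939
Multiply by A:
X50 = 13.4 * 3.639219939
= 48.7655 cm


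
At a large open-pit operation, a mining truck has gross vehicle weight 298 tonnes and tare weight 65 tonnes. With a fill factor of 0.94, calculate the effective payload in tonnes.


Maximum payload = gross - tare
= 298 - 65 = 233 tonnes
Effective payload = max payload * fill factor
= 233 * 0.94
= 219.02 tonnes

219.02 tonnes


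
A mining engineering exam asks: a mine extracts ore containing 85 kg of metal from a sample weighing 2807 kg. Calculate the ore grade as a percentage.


Ore grade = (metal mass / ore mass) * 100
= (85 / 2807) * 100
= 0.03028143926 * 100
= 3.0281%

3.0281%


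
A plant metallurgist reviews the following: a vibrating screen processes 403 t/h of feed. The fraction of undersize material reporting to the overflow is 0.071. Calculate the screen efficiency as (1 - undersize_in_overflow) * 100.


92.9%

Screen efficiency = (1 - fraction of undersize in overflow) * 100
= (1 - 0.071) * 100
= 0.929 * 100
= 92.9%


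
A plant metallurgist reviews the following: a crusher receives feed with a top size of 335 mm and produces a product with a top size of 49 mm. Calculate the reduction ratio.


Reduction ratio = feed size / product size
= 335 / 49
= 6.8367

6.8367


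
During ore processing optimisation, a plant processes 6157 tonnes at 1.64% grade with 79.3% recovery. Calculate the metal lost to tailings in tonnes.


20.9018 tonnes

Total metal in feed:
= 6157 * 1.64 / 100 = 100.9748 tonnes
Metal recovered:
= 100.9748 * 79.3 / 100 = 80.0730164 tonnes
Metal lost to tailings:
= 100.9748 - 80.0730164
= 20.9018 tonnes


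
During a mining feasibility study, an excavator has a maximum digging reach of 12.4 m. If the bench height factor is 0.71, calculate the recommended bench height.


Bench height = reach * factor
= 12.4 * 0.71
= 8.804 m

8.804 m


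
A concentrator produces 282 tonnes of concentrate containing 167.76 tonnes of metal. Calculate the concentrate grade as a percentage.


59.4894%

Grade = (metal in concentrate / concentrate mass) * 100
= (167.76 / 282) * 100
= 0.594893617 * 100
= 59.4894%


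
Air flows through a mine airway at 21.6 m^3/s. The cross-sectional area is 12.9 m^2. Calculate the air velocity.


Velocity = flow rate / cross-sectional area
= 21.6 / 12.9
= 1.6744 m/s

1.6744 m/s


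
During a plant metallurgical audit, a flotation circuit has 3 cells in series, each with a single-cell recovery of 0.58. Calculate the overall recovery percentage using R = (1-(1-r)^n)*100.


92.5912%

Complement of single-cell recovery:
1 - r = 1 - 0.58 = 0.42
Raise to power n:
(1 - r)^3 = 0.42^3 = 0.074088
Overall recovery:
R = (1 - 0.074088) * 100
= 92.5912%


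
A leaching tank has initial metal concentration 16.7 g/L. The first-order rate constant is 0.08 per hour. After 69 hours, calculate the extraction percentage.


Compute the exponent:
-k * t = -0.08 * 69 = -5.52
Remaining concentration:
C = 16.7 * exp(-5.52)
= 16.7 * 0.004005847942
= 0.06689766063 g/L
Extracted = 16.7 - 0.06689766063 = 16.63310234 g/L
Extraction % = 16.63310234 / 16.7 * 100
= 99.5994%

99.5994%


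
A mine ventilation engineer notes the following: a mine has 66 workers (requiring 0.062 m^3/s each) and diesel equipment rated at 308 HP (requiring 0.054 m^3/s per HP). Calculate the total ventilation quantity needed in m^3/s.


20.724 m^3/s

Airflow for workers:
Q_people = 66 * 0.062 = 4.092 m^3/s
Airflow for diesel equipment:
Q_diesel = 308 * 0.054 = 16.632 m^3/s
Total ventilation:
Q_total = 4.092 + 16.632
= 20.724 m^3/s


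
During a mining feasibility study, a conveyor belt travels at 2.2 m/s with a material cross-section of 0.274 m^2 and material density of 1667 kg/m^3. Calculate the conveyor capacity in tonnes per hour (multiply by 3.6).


Volumetric flow = speed * area
= 2.2 * 0.274 = 0.6028 m^3/s
Mass flow = volumetric * density
= 0.6028 * 1667 = 1004.8676 kg/s
Convert to t/h: multiply by 3.6
Capacity = 1004.8676 * 3.6
= 3617.5234 t/h

3617.5234 t/h


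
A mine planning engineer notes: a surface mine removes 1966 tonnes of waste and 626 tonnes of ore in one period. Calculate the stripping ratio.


3.1406

Stripping ratio = waste tonnage / ore tonnage
= 1966 / 626
= 3.1406


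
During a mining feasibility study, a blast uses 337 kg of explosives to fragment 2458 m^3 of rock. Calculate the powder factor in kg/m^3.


0.1371 kg/m^3

Powder factor = explosive mass / rock volume
= 337 / 2458
= 0.1371 kg/m^3


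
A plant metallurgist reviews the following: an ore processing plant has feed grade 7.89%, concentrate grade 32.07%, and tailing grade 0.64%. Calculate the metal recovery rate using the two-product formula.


Using the two-product formula:
R = 100 * c * (f - t) / (f * (c - t))
Numerator = 100 * 32.07 * (7.89 - 0.64)
= 100 * 32.07 * 7.25
= 23250.75
Denominator = 7.89 * (32.07 - 0.64)
= 7.89 * 31.43
= 247.9827
R = 23250.75 / 247.9827
= 93.7596%

93.7596%


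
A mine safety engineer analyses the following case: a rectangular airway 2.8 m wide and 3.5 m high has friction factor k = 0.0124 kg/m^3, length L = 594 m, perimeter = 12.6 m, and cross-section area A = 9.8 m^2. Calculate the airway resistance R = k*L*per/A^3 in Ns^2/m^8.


Compute the numerator:
k * L * per = 0.0124 * 594 * 12.6
= 92.80656
Compute the denominator:
A^3 = 9.8^3 = 941.192
Resistance:
R = 92.80656 / 941.192
= 0.0986 Ns^2/m^8

0.0986 Ns^2/m^8


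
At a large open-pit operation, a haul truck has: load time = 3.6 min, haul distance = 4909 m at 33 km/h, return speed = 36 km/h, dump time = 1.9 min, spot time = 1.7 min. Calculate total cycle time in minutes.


Convert haul speed to m/min: 33 * 1000/60 = 550 m/min
Haul time = 4909 / 550 = 8.925454545 min
Convert return speed to m/min: 36 * 1000/60 = 600 m/min
Return time = 4909 / 600 = 8.181666667 min
Total cycle time:
= 3.6 + 8.925454545 + 1.9 + 8.181666667 + 1.7
= 24.3071 min

24.3071 min


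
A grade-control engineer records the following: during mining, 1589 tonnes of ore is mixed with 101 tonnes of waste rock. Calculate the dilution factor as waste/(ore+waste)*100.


Total material = ore + waste
= 1589 + 101 = 1690 tonnes
Dilution = waste / total * 100
= 101 / 1690 * 100
= 0.05976331361 * 100
= 5.9763%

5.9763%


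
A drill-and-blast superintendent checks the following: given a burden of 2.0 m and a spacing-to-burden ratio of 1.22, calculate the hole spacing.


Spacing = burden * ratio
= 2.0 * 1.22
= 2.44 m

2.44 m


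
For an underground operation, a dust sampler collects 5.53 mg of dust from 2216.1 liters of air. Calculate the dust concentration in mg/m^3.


Convert liters to m^3: 1 m^3 = 1000 L
Concentration = mass / volume * 1000
= 5.53 / 2216.1 * 1000
= 0.002495374757 * 1000
= 2.4954 mg/m^3

2.4954 mg/m^3


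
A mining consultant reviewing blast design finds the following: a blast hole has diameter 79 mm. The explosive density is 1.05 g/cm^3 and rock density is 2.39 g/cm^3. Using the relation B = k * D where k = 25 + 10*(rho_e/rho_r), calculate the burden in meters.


2.3221 m

First, compute k:
rho_e / rho_r = 1.05 / 2.39 = 0.4393305439
k = 25 + 10 * 0.4393305439 = 29.39330544
Then, compute burden:
B = k * D / 1000 = 29.39330544 * 79 / 1000
= 2322.07113 / 1000
= 2.3221 m


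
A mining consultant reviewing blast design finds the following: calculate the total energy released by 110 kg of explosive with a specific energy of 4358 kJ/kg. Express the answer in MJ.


Energy = mass * specific_energy / 1000
= 110 * 4358 / 1000
= 479380 / 1000
= 479.38 MJ

479.38 MJ


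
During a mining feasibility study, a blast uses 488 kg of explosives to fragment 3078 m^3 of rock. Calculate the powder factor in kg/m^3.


0.1585 kg/m^3

Powder factor = explosive mass / rock volume
= 488 / 3078
= 0.1585 kg/m^3


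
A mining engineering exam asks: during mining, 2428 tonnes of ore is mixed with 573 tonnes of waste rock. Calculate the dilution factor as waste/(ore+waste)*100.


Total material = ore + waste
= 2428 + 573 = 3001 tonnes
Dilution = waste / total * 100
= 573 / 3001 * 100
= 0.1909363545 * 100
= 19.0936%

19.0936%


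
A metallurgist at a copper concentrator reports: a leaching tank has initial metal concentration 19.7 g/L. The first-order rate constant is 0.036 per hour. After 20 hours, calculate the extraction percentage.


Compute the exponent:
-k * t = -0.036 * 20 = -0.72
Remaining concentration:
C = 19.7 * exp(-0.72)
= 19.7 * 0.486752256
= 9.589019442 g/L
Extracted = 19.7 - 9.589019442 = 10.11098056 g/L
Extraction % = 10.11098056 / 19.7 * 100
= 51.3248%

51.3248%


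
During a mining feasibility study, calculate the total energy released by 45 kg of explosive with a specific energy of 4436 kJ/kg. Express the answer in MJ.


Energy = mass * specific_energy / 1000
= 45 * 4436 / 1000
= 199620 / 1000
= 199.62 MJ

199.62 MJ


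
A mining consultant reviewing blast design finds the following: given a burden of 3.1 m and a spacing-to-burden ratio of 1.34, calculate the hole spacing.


Spacing = burden * ratio
= 3.1 * 1.34
= 4.154 m

4.154 m


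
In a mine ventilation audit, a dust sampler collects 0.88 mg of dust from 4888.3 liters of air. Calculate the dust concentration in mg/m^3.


0.18 mg/m^3

Convert liters to m^3: 1 m^3 = 1000 L
Concentration = mass / volume * 1000
= 0.88 / 4888.3 * 1000
= 0.0001800216844 * 1000
= 0.18 mg/m^3


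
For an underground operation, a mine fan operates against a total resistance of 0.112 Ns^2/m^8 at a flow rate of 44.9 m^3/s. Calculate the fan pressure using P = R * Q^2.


Compute Q^2:
Q^2 = 44.9^2 = 2016.01
Compute pressure:
P = R * Q^2 = 0.112 * 2016.01
= 225.7931 Pa

225.7931 Pa


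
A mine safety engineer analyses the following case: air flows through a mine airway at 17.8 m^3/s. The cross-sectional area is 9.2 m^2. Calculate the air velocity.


1.9348 m/s

Velocity = flow rate / cross-sectional area
= 17.8 / 9.2
= 1.9348 m/s


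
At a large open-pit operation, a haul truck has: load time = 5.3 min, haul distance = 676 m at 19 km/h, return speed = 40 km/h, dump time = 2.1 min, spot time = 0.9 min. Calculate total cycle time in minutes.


Convert haul speed to m/min: 19 * 1000/60 = 316.6666667 m/min
Haul time = 676 / 316.6666667 = 2.134736842 min
Convert return speed to m/min: 40 * 1000/60 = 666.6666667 m/min
Return time = 676 / 666.6666667 = 1.014 min
Total cycle time:
= 5.3 + 2.134736842 + 2.1 + 1.014 + 0.9
= 11.4487 min

11.4487 min


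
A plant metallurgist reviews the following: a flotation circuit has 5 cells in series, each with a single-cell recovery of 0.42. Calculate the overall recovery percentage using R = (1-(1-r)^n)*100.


Complement of single-cell recovery:
1 - r = 1 - 0.42 = 0.58
Raise to power n:
(1 - r)^5 = 0.58^5 = 0.0656356768
Overall recovery:
R = (1 - 0.0656356768) * 100
= 93.4364%

93.4364%


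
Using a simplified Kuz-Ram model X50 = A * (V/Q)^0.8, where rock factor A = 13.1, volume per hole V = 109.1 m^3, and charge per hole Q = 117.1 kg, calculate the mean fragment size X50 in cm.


Compute V/Q:
V/Q = 109.1 / 117.1 = 0.9316823228
Raise to the power 0.8:
(V/Q)^0.8 = 0.9316823228^0.8 = 0.9449618693
Multiply by A:
X50 = 13.1 * 0.9449618693
= 12.379 cm

12.379 cm


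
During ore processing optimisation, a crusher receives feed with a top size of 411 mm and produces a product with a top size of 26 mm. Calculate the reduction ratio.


15.8077

Reduction ratio = feed size / product size
= 411 / 26
= 15.8077


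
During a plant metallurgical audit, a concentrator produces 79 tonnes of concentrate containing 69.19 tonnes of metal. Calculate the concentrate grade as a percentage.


Grade = (metal in concentrate / concentrate mass) * 100
= (69.19 / 79) * 100
= 0.8758227848 * 100
= 87.5823%

87.5823%


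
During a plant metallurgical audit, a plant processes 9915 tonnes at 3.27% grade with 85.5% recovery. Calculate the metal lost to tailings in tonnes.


Total metal in feed:
= 9915 * 3.27 / 100 = 324.2205 tonnes
Metal recovered:
= 324.2205 * 85.5 / 100 = 277.2085275 tonnes
Metal lost to tailings:
= 324.2205 - 277.2085275
= 47.012 tonnes

47.012 tonnes


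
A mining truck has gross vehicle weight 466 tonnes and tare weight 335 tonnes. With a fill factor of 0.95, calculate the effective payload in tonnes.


Maximum payload = gross - tare
= 466 - 335 = 131 tonnes
Effective payload = max payload * fill factor
= 131 * 0.95
= 124.45 tonnes

124.45 tonnes


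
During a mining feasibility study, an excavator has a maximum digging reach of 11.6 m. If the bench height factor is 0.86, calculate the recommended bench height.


Bench height = reach * factor
= 11.6 * 0.86
= 9.976 m

9.976 m


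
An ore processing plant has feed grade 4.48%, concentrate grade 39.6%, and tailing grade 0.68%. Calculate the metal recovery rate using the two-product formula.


86.3034%

Using the two-product formula:
R = 100 * c * (f - t) / (f * (c - t))
Numerator = 100 * 39.6 * (4.48 - 0.68)
= 100 * 39.6 * 3.8
= 15048.0
Denominator = 4.48 * (39.6 - 0.68)
= 4.48 * 38.92
= 174.3616
R = 15048.0 / 174.3616
= 86.3034%


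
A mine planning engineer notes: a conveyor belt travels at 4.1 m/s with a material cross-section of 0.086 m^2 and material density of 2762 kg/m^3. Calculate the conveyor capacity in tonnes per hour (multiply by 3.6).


Volumetric flow = speed * area
= 4.1 * 0.086 = 0.3526 m^3/s
Mass flow = volumetric * density
= 0.3526 * 2762 = 973.8812 kg/s
Convert to t/h: multiply by 3.6
Capacity = 973.8812 * 3.6
= 3505.9723 t/h

3505.9723 t/h


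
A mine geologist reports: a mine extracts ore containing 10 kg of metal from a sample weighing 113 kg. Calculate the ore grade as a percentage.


8.8496%

Ore grade = (metal mass / ore mass) * 100
= (10 / 113) * 100
= 0.08849557522 * 100
= 8.8496%


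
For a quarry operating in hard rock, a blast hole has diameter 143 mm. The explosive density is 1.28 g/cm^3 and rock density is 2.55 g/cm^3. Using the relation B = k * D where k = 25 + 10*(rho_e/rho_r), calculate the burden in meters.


4.2928 m

First, compute k:
rho_e / rho_r = 1.28 / 2.55 = 0.5019607843
k = 25 + 10 * 0.5019607843 = 30.01960784
Then, compute burden:
B = k * D / 1000 = 30.01960784 * 143 / 1000
= 4292.803922 / 1000
= 4.2928 m


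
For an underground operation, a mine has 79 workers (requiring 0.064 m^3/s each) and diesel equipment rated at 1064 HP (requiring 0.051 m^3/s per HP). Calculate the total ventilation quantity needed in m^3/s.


59.32 m^3/s

Airflow for workers:
Q_people = 79 * 0.064 = 5.056 m^3/s
Airflow for diesel equipment:
Q_diesel = 1064 * 0.051 = 54.264 m^3/s
Total ventilation:
Q_total = 5.056 + 54.264
= 59.32 m^3/s


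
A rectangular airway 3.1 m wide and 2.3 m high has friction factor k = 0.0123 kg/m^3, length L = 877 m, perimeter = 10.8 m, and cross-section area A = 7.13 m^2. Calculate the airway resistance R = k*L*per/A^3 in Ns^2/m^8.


0.3214 Ns^2/m^8

Compute the numerator:
k * L * per = 0.0123 * 877 * 10.8
= 116.50068
Compute the denominator:
A^3 = 7.13^3 = 362.467097
Resistance:
R = 116.50068 / 362.467097
= 0.3214 Ns^2/m^8


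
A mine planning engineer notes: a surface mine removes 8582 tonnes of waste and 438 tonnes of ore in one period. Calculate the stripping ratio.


19.5936

Stripping ratio = waste tonnage / ore tonnage
= 8582 / 438
= 19.5936


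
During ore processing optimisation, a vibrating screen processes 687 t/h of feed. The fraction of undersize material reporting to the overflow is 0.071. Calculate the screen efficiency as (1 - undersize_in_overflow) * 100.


Screen efficiency = (1 - fraction of undersize in overflow) * 100
= (1 - 0.071) * 100
= 0.929 * 100
= 92.9%

92.9%


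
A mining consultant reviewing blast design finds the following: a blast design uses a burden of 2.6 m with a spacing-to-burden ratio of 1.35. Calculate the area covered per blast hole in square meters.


First, find the spacing:
Spacing = burden * ratio = 2.6 * 1.35
= 3.51 m
Then, calculate the area:
Area = burden * spacing = 2.6 * 3.51
= 9.126 m^2

9.126 m^2


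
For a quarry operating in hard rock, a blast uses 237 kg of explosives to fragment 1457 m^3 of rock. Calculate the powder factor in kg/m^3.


Powder factor = explosive mass / rock volume
= 237 / 1457
= 0.1627 kg/m^3

0.1627 kg/m^3


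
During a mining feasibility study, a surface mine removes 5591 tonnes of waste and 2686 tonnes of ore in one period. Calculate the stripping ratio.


Stripping ratio = waste tonnage / ore tonnage
= 5591 / 2686
= 2.0815

2.0815


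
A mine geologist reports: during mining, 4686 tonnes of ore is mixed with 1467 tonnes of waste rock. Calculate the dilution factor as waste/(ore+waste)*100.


Total material = ore + waste
= 4686 + 1467 = 6153 tonnes
Dilution = waste / total * 100
= 1467 / 6153 * 100
= 0.2384202828 * 100
= 23.842%

23.842%


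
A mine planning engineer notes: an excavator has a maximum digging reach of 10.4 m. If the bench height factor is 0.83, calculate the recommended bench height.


8.632 m

Bench height = reach * factor
= 10.4 * 0.83
= 8.632 m


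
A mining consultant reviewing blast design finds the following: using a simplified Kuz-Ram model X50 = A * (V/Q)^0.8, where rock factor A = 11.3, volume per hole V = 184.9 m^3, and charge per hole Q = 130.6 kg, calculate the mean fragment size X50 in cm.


14.9236 cm

Compute V/Q:
V/Q = 184.9 / 130.6 = 1.415773354
Raise to the power 0.8:
(V/Q)^0.8 = 1.415773354^0.8 = 1.320672052
Multiply by A:
X50 = 11.3 * 1.320672052
= 14.9236 cm


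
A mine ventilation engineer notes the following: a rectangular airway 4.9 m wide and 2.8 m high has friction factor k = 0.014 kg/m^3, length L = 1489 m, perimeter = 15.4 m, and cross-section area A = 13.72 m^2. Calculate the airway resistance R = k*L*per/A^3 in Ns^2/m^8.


Compute the numerator:
k * L * per = 0.014 * 1489 * 15.4
= 321.0284
Compute the denominator:
A^3 = 13.72^3 = 2582.630848
Resistance:
R = 321.0284 / 2582.630848
= 0.1243 Ns^2/m^8

0.1243 Ns^2/m^8


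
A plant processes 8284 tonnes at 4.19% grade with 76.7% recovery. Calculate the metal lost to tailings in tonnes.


Total metal in feed:
= 8284 * 4.19 / 100 = 347.0996 tonnes
Metal recovered:
= 347.0996 * 76.7 / 100 = 266.2253932 tonnes
Metal lost to tailings:
= 347.0996 - 266.2253932
= 80.8742 tonnes

80.8742 tonnes


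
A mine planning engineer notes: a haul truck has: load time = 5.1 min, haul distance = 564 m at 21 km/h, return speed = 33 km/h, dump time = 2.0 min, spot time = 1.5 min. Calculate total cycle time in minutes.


11.2369 min

Convert haul speed to m/min: 21 * 1000/60 = 350 m/min
Haul time = 564 / 350 = 1.611428571 min
Convert return speed to m/min: 33 * 1000/60 = 550 m/min
Return time = 564 / 550 = 1.025454545 min
Total cycle time:
= 5.1 + 1.611428571 + 2.0 + 1.025454545 + 1.5
= 11.2369 min


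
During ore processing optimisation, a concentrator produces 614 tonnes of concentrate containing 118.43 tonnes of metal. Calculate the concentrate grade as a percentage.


Grade = (metal in concentrate / concentrate mass) * 100
= (118.43 / 614) * 100
= 0.1928827362 * 100
= 19.2883%

19.2883%


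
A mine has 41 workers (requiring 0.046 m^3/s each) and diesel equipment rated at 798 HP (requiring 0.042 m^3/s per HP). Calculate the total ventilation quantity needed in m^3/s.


Airflow for workers:
Q_people = 41 * 0.046 = 1.886 m^3/s
Airflow for diesel equipment:
Q_diesel = 798 * 0.042 = 33.516 m^3/s
Total ventilation:
Q_total = 1.886 + 33.516
= 35.402 m^3/s

35.402 m^3/s


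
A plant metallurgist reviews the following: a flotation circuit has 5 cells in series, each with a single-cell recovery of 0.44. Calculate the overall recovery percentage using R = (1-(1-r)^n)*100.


Complement of single-cell recovery:
1 - r = 1 - 0.44 = 0.56
Raise to power n:
(1 - r)^5 = 0.56^5 = 0.0550731776
Overall recovery:
R = (1 - 0.0550731776) * 100
= 94.4927%

94.4927%


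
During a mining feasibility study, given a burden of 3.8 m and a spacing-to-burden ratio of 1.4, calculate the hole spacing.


5.32 m

Spacing = burden * ratio
= 3.8 * 1.4
= 5.32 m


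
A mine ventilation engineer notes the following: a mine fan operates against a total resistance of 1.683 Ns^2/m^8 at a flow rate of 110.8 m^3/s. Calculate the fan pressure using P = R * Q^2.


20661.5851 Pa

Compute Q^2:
Q^2 = 110.8^2 = 12276.64
Compute pressure:
P = R * Q^2 = 1.683 * 12276.64
= 20661.5851 Pa


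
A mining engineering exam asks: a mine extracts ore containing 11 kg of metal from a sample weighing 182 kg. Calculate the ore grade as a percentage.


6.044%

Ore grade = (metal mass / ore mass) * 100
= (11 / 182) * 100
= 0.06043956044 * 100
= 6.044%
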